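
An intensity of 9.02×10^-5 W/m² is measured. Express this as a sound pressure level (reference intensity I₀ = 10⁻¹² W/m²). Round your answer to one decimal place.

79.6 dB

I/I₀ = 9.02×10^-5/10⁻¹² = 9.02×10^7, and L = 10·log₁₀(I/I₀).
L = 10·(0.9552 + 7) = 79.55 dB.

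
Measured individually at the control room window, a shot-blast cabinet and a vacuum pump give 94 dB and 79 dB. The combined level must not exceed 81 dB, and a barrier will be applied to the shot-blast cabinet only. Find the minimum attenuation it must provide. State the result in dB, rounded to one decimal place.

Everything except the shot-blast cabinet sums to 10^(79/10) = 7.943e+07 in linear terms, 79.00 dB.
To meet 81 dB overall, the treated shot-blast cabinet may contribute at most 10^(81/10) − 7.943e+07 = 4.646e+07, i.e. 76.67 dB.
So the shot-blast cabinet must be reduced from 94 to 76.67 dB: IL = 17.33 dB.

17.3 dB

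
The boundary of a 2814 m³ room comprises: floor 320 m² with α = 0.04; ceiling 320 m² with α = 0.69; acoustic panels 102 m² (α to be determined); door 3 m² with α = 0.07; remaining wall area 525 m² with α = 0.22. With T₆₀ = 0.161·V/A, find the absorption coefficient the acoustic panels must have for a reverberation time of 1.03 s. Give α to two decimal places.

0.89

A = 0.161·V/T₆₀ = 0.161·2814/1.03 = 439.86 m² sabins.
Absorption from the other surfaces = 320·0.04 + 320·0.69 + 3·0.07 + 525·0.22 = 349.31 m², so the acoustic panels must supply 90.55 m² over 102 m².
α = 90.55/102 = 0.888.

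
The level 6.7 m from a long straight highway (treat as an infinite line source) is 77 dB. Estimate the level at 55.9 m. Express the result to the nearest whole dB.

Line-source attenuation: ΔL = 10·log₁₀(r₂/r₁) = 10·log₁₀(55.9/6.7) = 9.213 dB.
L₂ = 77 − 10·log₁₀(55.9/6.7) = 77 − 9.213 = 67.79 dB.

68 dB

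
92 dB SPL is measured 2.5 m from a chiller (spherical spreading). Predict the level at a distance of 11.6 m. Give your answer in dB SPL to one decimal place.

78.7 dB SPL

Spherical spreading from a point source gives a 20·log₁₀(r₂/r₁) drop.
L₂ = 92 − 20·log₁₀(11.6/2.5) = 92 − 13.330 = 78.67 dB SPL.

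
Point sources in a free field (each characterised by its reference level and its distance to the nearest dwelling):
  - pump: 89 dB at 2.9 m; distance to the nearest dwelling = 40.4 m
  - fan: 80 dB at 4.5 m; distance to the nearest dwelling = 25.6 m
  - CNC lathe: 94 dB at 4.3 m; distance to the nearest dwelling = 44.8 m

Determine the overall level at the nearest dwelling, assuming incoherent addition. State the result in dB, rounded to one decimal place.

74.8 dB

Propagate each source to the receiver with L = L_ref − 20·log₁₀(r/r_ref), then add intensities.
pump: 89 − 20·log₁₀(40.4/2.9) = 89 − 22.88 = 66.12 dB.
fan: 80 − 20·log₁₀(25.6/4.5) = 80 − 15.10 = 64.90 dB.
CNC lathe: 94 − 20·log₁₀(44.8/4.3) = 94 − 20.36 = 73.64 dB.
Σ 10^(L/10) = 3.032e+07 → L_total = 10·log₁₀(3.032e+07) = 74.82 dB.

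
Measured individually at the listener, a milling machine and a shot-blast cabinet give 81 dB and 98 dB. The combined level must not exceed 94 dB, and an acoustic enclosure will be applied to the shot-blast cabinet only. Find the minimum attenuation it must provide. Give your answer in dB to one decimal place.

4.2 dB

Fixed contribution from the other source: Σ 10^(L/10) = 10^(81/10) = 1.259e+08 (81.00 dB).
The limit corresponds to 10^(94/10) = 2.512e+09; subtracting the fixed part leaves 2.386e+09 for the shot-blast cabinet, i.e. 93.78 dB.
So the shot-blast cabinet must be reduced from 98 to 93.78 dB: IL = 4.22 dB.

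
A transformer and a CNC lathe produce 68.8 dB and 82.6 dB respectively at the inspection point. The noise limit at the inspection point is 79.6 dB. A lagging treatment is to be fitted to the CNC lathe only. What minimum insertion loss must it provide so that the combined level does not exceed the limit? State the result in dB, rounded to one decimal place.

Everything except the CNC lathe sums to 10^(68.8/10) = 7.586e+06 in linear terms, 68.80 dB.
The limit corresponds to 10^(79.6/10) = 9.120e+07; subtracting the fixed part leaves 8.362e+07 for the CNC lathe, i.e. 79.22 dB.
So the CNC lathe must be reduced from 82.6 to 79.22 dB: IL = 3.38 dB.

3.4 dB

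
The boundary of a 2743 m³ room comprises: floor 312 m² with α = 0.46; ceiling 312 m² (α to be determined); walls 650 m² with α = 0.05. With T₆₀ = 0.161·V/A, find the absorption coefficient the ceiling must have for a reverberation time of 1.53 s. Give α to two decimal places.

0.36

A = 0.161·V/T₆₀ = 0.161·2743/1.53 = 288.64 m² sabins.
Absorption from the other surfaces = 312·0.46 + 650·0.05 = 176.02 m², so the ceiling must supply 112.62 m² over 312 m².
α = 112.62/312 = 0.361.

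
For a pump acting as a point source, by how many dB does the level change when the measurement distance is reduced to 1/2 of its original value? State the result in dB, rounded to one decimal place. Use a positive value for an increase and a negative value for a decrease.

+6.0 dB

Point-source spreading: ΔL = −20·log₁₀(r₂/r₁).
ΔL = −20·log₁₀(0.5) = +6.02 dB.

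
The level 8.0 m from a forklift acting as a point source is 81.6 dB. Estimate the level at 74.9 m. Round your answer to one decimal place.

62.2 dB

Point-source attenuation: ΔL = 20·log₁₀(r₂/r₁) = 20·log₁₀(74.9/8.0) = 19.428 dB.
L₂ = 81.6 − 20·log₁₀(74.9/8.0) = 81.6 − 19.428 = 62.17 dB.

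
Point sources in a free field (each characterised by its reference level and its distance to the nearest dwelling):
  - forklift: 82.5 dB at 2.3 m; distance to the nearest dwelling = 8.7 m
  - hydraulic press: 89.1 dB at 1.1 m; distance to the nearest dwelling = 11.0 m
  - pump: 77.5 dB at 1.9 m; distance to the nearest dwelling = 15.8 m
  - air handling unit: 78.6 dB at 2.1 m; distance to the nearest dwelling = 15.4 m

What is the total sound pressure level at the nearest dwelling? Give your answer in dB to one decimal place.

73.6 dB

Propagate each source to the receiver with L = L_ref − 20·log₁₀(r/r_ref), then add intensities.
forklift: 82.5 − 20·log₁₀(8.7/2.3) = 82.5 − 11.56 = 70.94 dB.
hydraulic press: 89.1 − 20·log₁₀(11.0/1.1) = 89.1 − 20.00 = 69.10 dB.
pump: 77.5 − 20·log₁₀(15.8/1.9) = 77.5 − 18.40 = 59.10 dB.
air handling unit: 78.6 − 20·log₁₀(15.4/2.1) = 78.6 − 17.31 = 61.29 dB.
Σ 10^(L/10) = 2.272e+07 → L_total = 10·log₁₀(2.272e+07) = 73.56 dB.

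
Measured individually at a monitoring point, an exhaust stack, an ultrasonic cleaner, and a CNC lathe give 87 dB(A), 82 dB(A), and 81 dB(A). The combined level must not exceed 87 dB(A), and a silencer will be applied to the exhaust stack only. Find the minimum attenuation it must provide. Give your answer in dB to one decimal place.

Fixed contribution from the other sources: Σ 10^(L/10) = 10^(82/10) + 10^(81/10) = 2.844e+08 (84.54 dB(A)).
To meet 87 dB(A) overall, the treated exhaust stack may contribute at most 10^(87/10) − 2.844e+08 = 2.168e+08, i.e. 83.36 dB(A).
Required insertion loss = 87 − 83.36 = 3.64 dB.

3.6 dB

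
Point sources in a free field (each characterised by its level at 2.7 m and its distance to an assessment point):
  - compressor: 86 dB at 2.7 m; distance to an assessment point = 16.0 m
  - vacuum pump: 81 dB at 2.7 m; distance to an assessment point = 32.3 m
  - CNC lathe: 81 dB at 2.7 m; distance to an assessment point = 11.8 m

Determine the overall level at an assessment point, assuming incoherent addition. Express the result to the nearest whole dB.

73 dB

Apply inverse-square spreading to bring every level to the receiver, then sum 10^(L/10).
compressor: 86 − 20·log₁₀(16.0/2.7) = 86 − 15.46 = 70.54 dB.
vacuum pump: 81 − 20·log₁₀(32.3/2.7) = 81 − 21.56 = 59.44 dB.
CNC lathe: 81 − 20·log₁₀(11.8/2.7) = 81 − 12.81 = 68.19 dB.
Σ 10^(L/10) = 1.881e+07 → L_total = 10·log₁₀(1.881e+07) = 72.74 dB.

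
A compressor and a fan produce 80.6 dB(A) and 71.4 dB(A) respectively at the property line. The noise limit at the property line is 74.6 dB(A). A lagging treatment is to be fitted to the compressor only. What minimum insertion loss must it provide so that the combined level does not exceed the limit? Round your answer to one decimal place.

Fixed contribution from the other source: Σ 10^(L/10) = 10^(71.4/10) = 1.380e+07 (71.40 dB(A)).
To meet 74.6 dB(A) overall, the treated compressor may contribute at most 10^(74.6/10) − 1.380e+07 = 1.504e+07, i.e. 71.77 dB(A).
Required insertion loss = 80.6 − 71.77 = 8.83 dB.

8.8 dB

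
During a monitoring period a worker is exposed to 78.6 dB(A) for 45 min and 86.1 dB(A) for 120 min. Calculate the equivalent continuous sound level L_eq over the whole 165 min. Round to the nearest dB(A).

85 dB(A)

Weight each interval's intensity by its duration and average over T = 165 min:
Σ tᵢ·10^(Lᵢ/10) = 45·10^(78.6/10) + 120·10^(86.1/10) = 5.215e+10.
L_eq = 10·log₁₀(5.215e+10/165) = 85.00 dB(A).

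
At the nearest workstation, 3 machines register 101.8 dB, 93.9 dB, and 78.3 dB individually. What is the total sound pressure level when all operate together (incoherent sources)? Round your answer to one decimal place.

For uncorrelated sources the intensities add, so convert each level to linear form, sum, and take 10·log₁₀ of the total.
Σ 10^(L/10) = 10^(101.8/10) + 10^(93.9/10) + 10^(78.3/10) = 1.766e+10.
L_total = 10·log₁₀(1.766e+10) = 102.47 dB.

102.5 dB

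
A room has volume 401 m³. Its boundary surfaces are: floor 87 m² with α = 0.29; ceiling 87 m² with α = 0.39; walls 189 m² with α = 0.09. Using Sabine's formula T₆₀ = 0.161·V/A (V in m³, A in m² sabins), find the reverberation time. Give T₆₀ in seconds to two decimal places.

A = Σ Sᵢαᵢ = 87·0.29 + 87·0.39 + 189·0.09 = 76.17 m².
T₆₀ = 0.161·V/A = 0.161·401/76.17 = 0.848 s.

0.85 s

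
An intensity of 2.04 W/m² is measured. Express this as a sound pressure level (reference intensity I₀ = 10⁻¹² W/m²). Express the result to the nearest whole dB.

123 dB

I/I₀ = 2.04/10⁻¹² = 2.04×10^12, and L = 10·log₁₀(I/I₀).
L = 10·(0.3096 + 12) = 123.10 dB.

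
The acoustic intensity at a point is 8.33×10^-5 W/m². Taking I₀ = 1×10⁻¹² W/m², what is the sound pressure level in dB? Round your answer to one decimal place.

79.2 dB

L = 10·log₁₀(I/I₀) = 10·log₁₀(8.33×10^-5/10⁻¹²) = 10·log₁₀(8.33×10^7).
L = 10·(0.9206 + 7) = 79.21 dB.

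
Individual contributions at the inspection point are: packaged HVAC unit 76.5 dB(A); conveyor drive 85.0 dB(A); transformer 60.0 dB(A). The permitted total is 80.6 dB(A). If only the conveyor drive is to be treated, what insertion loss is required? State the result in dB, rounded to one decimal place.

The untreated sources together contribute 10^(76.5/10) + 10^(60.0/10) = 4.567e+07, i.e. 76.60 dB(A).
The limit corresponds to 10^(80.6/10) = 1.148e+08; subtracting the fixed part leaves 6.915e+07 for the conveyor drive, i.e. 78.40 dB(A).
Required insertion loss = 85.0 − 78.40 = 6.60 dB.

6.6 dB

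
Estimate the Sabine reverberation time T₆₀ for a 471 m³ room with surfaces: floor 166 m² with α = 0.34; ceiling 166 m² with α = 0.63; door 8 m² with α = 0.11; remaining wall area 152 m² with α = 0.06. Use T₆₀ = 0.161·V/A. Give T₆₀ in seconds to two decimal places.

0.44 s

A = Σ Sᵢαᵢ = 166·0.34 + 166·0.63 + 8·0.11 + 152·0.06 = 171.02 m².
T₆₀ = 0.161 × 471 / 171.02 = 0.443 s.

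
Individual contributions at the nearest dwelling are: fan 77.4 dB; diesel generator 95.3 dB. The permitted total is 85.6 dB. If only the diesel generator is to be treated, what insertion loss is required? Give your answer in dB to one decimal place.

10.4 dB

Everything except the diesel generator sums to 10^(77.4/10) = 5.495e+07 in linear terms, 77.40 dB.
To meet 85.6 dB overall, the treated diesel generator may contribute at most 10^(85.6/10) − 5.495e+07 = 3.081e+08, i.e. 84.89 dB.
Required insertion loss = 95.3 − 84.89 = 10.41 dB.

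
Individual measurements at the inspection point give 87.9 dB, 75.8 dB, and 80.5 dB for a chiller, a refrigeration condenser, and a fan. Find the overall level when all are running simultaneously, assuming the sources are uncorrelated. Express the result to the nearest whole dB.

89 dB

Incoherent sources combine by intensity addition: L_total = 10·log₁₀(Σ 10^(L_i/10)).
Σ 10^(L/10) = 10^(87.9/10) + 10^(75.8/10) + 10^(80.5/10) = 7.668e+08.
L_total = 10·log₁₀(7.668e+08) = 88.85 dB.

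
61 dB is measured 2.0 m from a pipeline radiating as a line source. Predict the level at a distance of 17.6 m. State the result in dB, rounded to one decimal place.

Line-source attenuation: ΔL = 10·log₁₀(r₂/r₁) = 10·log₁₀(17.6/2.0) = 9.445 dB.
L₂ = 61 − 10·log₁₀(17.6/2.0) = 61 − 9.445 = 51.56 dB.

51.6 dB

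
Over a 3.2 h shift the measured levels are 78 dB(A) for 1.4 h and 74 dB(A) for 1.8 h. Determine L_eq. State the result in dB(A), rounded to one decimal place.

The energy average is taken in the linear domain: L_eq = 10·log₁₀[(Σ tᵢ·10^(Lᵢ/10))/T], T = 3.2 h.
Σ tᵢ·10^(Lᵢ/10) = 1.4·10^(78/10) + 1.8·10^(74/10) = 1.335e+08.
L_eq = 10·log₁₀(1.335e+08/3.2) = 76.20 dB(A).

76.2 dB(A)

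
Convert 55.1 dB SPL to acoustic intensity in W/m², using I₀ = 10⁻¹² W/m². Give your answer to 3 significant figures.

3.24e-07 W/m²

I = I₀·10^(L/10) = 10⁻¹² × 10^(55.1/10) = 10^(-6.490).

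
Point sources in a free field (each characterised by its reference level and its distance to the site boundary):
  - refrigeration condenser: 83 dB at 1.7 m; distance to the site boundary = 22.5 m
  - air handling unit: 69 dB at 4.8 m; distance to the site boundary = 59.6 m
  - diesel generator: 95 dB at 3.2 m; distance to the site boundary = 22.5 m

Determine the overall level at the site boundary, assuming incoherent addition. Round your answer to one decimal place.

78.1 dB

Apply inverse-square spreading to bring every level to the receiver, then sum 10^(L/10).
refrigeration condenser: 83 − 20·log₁₀(22.5/1.7) = 83 − 22.43 = 60.57 dB.
air handling unit: 69 − 20·log₁₀(59.6/4.8) = 69 − 21.88 = 47.12 dB.
diesel generator: 95 − 20·log₁₀(22.5/3.2) = 95 − 16.94 = 78.06 dB.
Σ 10^(L/10) = 6.515e+07 → L_total = 10·log₁₀(6.515e+07) = 78.14 dB.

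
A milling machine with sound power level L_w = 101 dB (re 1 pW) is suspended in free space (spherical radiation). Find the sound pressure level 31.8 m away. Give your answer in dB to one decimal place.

60.0 dB

L_p = L_w − 10·log₁₀(4π·r²) with r = 31.8 m.
4π·r² = 1.271e+04 m², 10·log₁₀ of that is 41.041 dB.
L_p = 101 − 41.041 = 59.96 dB.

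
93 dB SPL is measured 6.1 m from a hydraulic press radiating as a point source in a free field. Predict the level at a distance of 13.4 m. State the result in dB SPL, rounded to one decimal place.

Point-source attenuation: ΔL = 20·log₁₀(r₂/r₁) = 20·log₁₀(13.4/6.1) = 6.835 dB.
L₂ = 93 − 20·log₁₀(13.4/6.1) = 93 − 6.835 = 86.16 dB SPL.

86.2 dB SPL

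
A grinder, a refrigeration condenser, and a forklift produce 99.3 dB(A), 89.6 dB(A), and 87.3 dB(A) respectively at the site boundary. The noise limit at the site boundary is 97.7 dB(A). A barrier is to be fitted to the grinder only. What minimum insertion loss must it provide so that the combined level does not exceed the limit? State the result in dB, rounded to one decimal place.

2.8 dB

Everything except the grinder sums to 10^(89.6/10) + 10^(87.3/10) = 1.449e+09 in linear terms, 91.61 dB(A).
To meet 97.7 dB(A) overall, the treated grinder may contribute at most 10^(97.7/10) − 1.449e+09 = 4.439e+09, i.e. 96.47 dB(A).
Required insertion loss = 99.3 − 96.47 = 2.83 dB.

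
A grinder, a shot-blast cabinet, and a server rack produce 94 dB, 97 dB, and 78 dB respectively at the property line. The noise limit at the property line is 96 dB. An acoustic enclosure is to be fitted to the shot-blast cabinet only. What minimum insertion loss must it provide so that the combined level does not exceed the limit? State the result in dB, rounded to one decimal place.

The untreated sources together contribute 10^(94/10) + 10^(78/10) = 2.575e+09, i.e. 94.11 dB.
The limit corresponds to 10^(96/10) = 3.981e+09; subtracting the fixed part leaves 1.406e+09 for the shot-blast cabinet, i.e. 91.48 dB.
Required insertion loss = 97 − 91.48 = 5.52 dB.

5.5 dB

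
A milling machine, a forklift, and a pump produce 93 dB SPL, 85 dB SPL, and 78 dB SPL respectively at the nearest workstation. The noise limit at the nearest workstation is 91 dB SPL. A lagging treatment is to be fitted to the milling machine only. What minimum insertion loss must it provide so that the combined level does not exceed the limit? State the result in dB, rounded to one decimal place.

The untreated sources together contribute 10^(85/10) + 10^(78/10) = 3.793e+08, i.e. 85.79 dB SPL.
To meet 91 dB SPL overall, the treated milling machine may contribute at most 10^(91/10) − 3.793e+08 = 8.796e+08, i.e. 89.44 dB SPL.
So the milling machine must be reduced from 93 to 89.44 dB SPL: IL = 3.56 dB.

3.6 dB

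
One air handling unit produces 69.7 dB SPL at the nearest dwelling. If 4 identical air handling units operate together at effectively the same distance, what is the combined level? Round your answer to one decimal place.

With 4 equal, uncorrelated contributions the intensity is 4× that of one unit, giving a rise of 10·log₁₀ 4.
L_total = 69.7 + 10·log₁₀(4) = 69.7 + 6.021 = 75.72 dB SPL.

75.7 dB SPL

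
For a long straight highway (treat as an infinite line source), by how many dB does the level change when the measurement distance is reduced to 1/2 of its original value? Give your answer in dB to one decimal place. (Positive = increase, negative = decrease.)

+3.0 dB

A line source loses 3 dB per doubling of distance; generally ΔL = −10·log₁₀(r₂/r₁).
ΔL = −10·log₁₀(0.5) = +3.01 dB.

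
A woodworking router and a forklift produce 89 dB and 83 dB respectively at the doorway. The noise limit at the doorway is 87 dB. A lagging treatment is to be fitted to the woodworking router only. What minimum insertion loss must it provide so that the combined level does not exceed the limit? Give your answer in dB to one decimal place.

Everything except the woodworking router sums to 10^(83/10) = 1.995e+08 in linear terms, 83.00 dB.
The limit corresponds to 10^(87/10) = 5.012e+08; subtracting the fixed part leaves 3.017e+08 for the woodworking router, i.e. 84.80 dB.
Required insertion loss = 89 − 84.80 = 4.20 dB.

4.2 dB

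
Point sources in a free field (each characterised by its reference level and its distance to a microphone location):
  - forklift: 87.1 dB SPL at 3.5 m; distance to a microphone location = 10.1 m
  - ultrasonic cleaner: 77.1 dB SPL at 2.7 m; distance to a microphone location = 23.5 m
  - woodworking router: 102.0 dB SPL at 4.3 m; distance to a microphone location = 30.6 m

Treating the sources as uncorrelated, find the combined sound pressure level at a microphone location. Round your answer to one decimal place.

Propagate each source to the receiver with L = L_ref − 20·log₁₀(r/r_ref), then add intensities.
forklift: 87.1 − 20·log₁₀(10.1/3.5) = 87.1 − 9.21 = 77.89 dB SPL.
ultrasonic cleaner: 77.1 − 20·log₁₀(23.5/2.7) = 77.1 − 18.79 = 58.31 dB SPL.
woodworking router: 102.0 − 20·log₁₀(30.6/4.3) = 102.0 − 17.05 = 84.95 dB SPL.
Σ 10^(L/10) = 3.752e+08 → L_total = 10·log₁₀(3.752e+08) = 85.74 dB SPL.

85.7 dB SPL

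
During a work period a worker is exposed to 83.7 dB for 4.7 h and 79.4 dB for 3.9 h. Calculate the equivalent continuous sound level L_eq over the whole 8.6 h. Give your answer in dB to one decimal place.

The energy average is taken in the linear domain: L_eq = 10·log₁₀[(Σ tᵢ·10^(Lᵢ/10))/T], T = 8.6 h.
Σ tᵢ·10^(Lᵢ/10) = 4.7·10^(83.7/10) + 3.9·10^(79.4/10) = 1.441e+09.
L_eq = 10·log₁₀(1.441e+09/8.6) = 82.24 dB.

82.2 dB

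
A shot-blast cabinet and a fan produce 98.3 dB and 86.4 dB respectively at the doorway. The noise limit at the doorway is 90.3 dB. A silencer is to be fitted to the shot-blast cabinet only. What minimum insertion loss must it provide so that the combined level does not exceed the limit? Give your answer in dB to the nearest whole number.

Everything except the shot-blast cabinet sums to 10^(86.4/10) = 4.365e+08 in linear terms, 86.40 dB.
The limit corresponds to 10^(90.3/10) = 1.072e+09; subtracting the fixed part leaves 6.350e+08 for the shot-blast cabinet, i.e. 88.03 dB.
So the shot-blast cabinet must be reduced from 98.3 to 88.03 dB: IL = 10.27 dB.

10 dB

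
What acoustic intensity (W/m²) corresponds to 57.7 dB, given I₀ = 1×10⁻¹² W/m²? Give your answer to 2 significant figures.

L = 10·log₁₀(I/I₀) ⇒ I = I₀·10^(L/10) = 10⁻¹² × 10^5.77.

5.9e-07 W/m²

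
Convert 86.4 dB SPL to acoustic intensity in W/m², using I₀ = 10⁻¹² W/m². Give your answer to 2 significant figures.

0.00044 W/m²

L = 10·log₁₀(I/I₀) ⇒ I = I₀·10^(L/10) = 10⁻¹² × 10^8.64.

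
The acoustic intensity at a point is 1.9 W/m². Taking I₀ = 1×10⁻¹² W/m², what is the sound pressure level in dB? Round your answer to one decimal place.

122.8 dB

I/I₀ = 1.9/10⁻¹² = 1.9×10^12, and L = 10·log₁₀(I/I₀).
L = 10·(0.2788 + 12) = 122.79 dB.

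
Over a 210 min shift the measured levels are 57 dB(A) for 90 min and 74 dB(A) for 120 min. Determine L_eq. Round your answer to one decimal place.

71.6 dB(A)

L_eq = 10·log₁₀[(1/T)·Σ tᵢ·10^(Lᵢ/10)] with T = 210 min.
Σ tᵢ·10^(Lᵢ/10) = 90·10^(57/10) + 120·10^(74/10) = 3.059e+09.
L_eq = 10·log₁₀(3.059e+09/210) = 71.63 dB(A).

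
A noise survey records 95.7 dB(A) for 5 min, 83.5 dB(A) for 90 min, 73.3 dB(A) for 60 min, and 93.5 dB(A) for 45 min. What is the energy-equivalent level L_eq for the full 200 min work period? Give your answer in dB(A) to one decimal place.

88.5 dB(A)

The energy average is taken in the linear domain: L_eq = 10·log₁₀[(Σ tᵢ·10^(Lᵢ/10))/T], T = 200 min.
Σ tᵢ·10^(Lᵢ/10) = 5·10^(95.7/10) + 90·10^(83.5/10) + 60·10^(73.3/10) + 45·10^(93.5/10) = 1.408e+11.
L_eq = 10·log₁₀(1.408e+11/200) = 88.47 dB(A).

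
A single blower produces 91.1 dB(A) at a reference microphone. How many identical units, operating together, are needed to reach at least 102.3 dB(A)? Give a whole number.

14

N identical sources give L₁ + 10·log₁₀ N, so require 10·log₁₀ N ≥ 102.3 − 91.1 = 11.2 dB.
N ≥ 10^(11.2/10) = 13.183, so N = 14.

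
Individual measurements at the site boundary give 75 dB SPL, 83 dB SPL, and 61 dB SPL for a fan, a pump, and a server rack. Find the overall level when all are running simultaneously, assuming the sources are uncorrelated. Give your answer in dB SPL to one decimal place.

For uncorrelated sources the intensities add, so convert each level to linear form, sum, and take 10·log₁₀ of the total.
Σ 10^(L/10) = 10^(75/10) + 10^(83/10) + 10^(61/10) = 2.324e+08.
L_total = 10·log₁₀(2.324e+08) = 83.66 dB SPL.

83.7 dB SPL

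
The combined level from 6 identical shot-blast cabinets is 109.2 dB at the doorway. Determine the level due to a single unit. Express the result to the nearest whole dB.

Dividing the total intensity by 6 lowers the level by 10·log₁₀ 6 = 7.782 dB: L₁ = 109.2 − 7.782.

101 dB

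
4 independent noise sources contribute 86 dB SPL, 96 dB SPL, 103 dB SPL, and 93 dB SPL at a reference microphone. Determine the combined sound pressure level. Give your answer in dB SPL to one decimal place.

104.2 dB SPL

For uncorrelated sources the intensities add, so convert each level to linear form, sum, and take 10·log₁₀ of the total.
Σ 10^(L/10) = 10^(86/10) + 10^(96/10) + 10^(103/10) + 10^(93/10) = 2.633e+10.
L_total = 10·log₁₀(2.633e+10) = 104.20 dB SPL.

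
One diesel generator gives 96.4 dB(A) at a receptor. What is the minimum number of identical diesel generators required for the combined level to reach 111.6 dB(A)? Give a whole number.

N identical sources give L₁ + 10·log₁₀ N, so require 10·log₁₀ N ≥ 111.6 − 96.4 = 15.2 dB.
N ≥ 10^(15.2/10) = 33.113, so N = 34.

34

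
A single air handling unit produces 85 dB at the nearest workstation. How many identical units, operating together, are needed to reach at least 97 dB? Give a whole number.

The shortfall is 97 − 85 = 12.0 dB, and N units add 10·log₁₀ N, so need 10·log₁₀ N ≥ 12.0.
N ≥ 10^(12.0/10) = 15.849, so N = 16.

16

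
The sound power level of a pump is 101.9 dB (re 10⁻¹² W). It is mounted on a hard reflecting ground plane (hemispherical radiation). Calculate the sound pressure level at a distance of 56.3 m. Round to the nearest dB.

59 dB

L_p = L_w − 10·log₁₀(2π·r²) with r = 56.3 m.
2π·r² = 1.992e+04 m², 10·log₁₀ of that is 42.992 dB.
L_p = 101.9 − 42.992 = 58.91 dB.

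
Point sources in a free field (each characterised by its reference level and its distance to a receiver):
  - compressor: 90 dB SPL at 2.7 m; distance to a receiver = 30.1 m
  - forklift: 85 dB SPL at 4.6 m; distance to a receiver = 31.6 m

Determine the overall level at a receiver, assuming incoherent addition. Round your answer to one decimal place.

Apply inverse-square spreading to bring every level to the receiver, then sum 10^(L/10).
compressor: 90 − 20·log₁₀(30.1/2.7) = 90 − 20.94 = 69.06 dB SPL.
forklift: 85 − 20·log₁₀(31.6/4.6) = 85 − 16.74 = 68.26 dB SPL.
Σ 10^(L/10) = 1.475e+07 → L_total = 10·log₁₀(1.475e+07) = 71.69 dB SPL.

71.7 dB SPL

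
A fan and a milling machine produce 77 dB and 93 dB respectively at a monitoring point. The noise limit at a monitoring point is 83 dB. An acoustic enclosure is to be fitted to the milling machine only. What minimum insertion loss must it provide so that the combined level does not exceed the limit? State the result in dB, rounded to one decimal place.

11.3 dB

Fixed contribution from the other source: Σ 10^(L/10) = 10^(77/10) = 5.012e+07 (77.00 dB).
To meet 83 dB overall, the treated milling machine may contribute at most 10^(83/10) − 5.012e+07 = 1.494e+08, i.e. 81.74 dB.
Required insertion loss = 93 − 81.74 = 11.26 dB.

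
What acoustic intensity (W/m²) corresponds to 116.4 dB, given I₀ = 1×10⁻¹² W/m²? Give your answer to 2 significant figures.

0.44 W/m²

I = I₀·10^(L/10) = 10⁻¹² × 10^(116.4/10) = 10^(-0.360).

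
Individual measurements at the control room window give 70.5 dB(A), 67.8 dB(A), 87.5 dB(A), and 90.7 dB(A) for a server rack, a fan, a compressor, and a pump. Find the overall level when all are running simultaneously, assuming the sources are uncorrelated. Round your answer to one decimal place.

92.4 dB(A)

For uncorrelated sources the intensities add, so convert each level to linear form, sum, and take 10·log₁₀ of the total.
Σ 10^(L/10) = 10^(70.5/10) + 10^(67.8/10) + 10^(87.5/10) + 10^(90.7/10) = 1.754e+09.
L_total = 10·log₁₀(1.754e+09) = 92.44 dB(A).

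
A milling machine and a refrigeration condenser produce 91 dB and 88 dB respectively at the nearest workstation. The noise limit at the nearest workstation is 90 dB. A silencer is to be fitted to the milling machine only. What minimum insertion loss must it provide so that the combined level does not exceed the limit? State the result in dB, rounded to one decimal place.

Fixed contribution from the other source: Σ 10^(L/10) = 10^(88/10) = 6.310e+08 (88.00 dB).
To meet 90 dB overall, the treated milling machine may contribute at most 10^(90/10) − 6.310e+08 = 3.690e+08, i.e. 85.67 dB.
Required insertion loss = 91 − 85.67 = 5.33 dB.

5.3 dB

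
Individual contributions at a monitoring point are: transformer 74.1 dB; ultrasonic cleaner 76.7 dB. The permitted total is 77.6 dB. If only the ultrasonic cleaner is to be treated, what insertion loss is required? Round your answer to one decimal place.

1.7 dB

Fixed contribution from the other source: Σ 10^(L/10) = 10^(74.1/10) = 2.570e+07 (74.10 dB).
The limit corresponds to 10^(77.6/10) = 5.754e+07; subtracting the fixed part leaves 3.184e+07 for the ultrasonic cleaner, i.e. 75.03 dB.
So the ultrasonic cleaner must be reduced from 76.7 to 75.03 dB: IL = 1.67 dB.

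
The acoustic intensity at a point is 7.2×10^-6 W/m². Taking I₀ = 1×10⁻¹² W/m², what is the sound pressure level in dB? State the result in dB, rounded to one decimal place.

68.6 dB

Dividing by I₀ shifts the exponent by 12: I/I₀ = 7.2×10^6.
L = 10·(0.8573 + 6) = 68.57 dB.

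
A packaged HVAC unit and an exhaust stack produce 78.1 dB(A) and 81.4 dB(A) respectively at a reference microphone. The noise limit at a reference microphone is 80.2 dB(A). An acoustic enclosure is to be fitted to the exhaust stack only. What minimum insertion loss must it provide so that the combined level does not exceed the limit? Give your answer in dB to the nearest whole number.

Everything except the exhaust stack sums to 10^(78.1/10) = 6.457e+07 in linear terms, 78.10 dB(A).
The limit corresponds to 10^(80.2/10) = 1.047e+08; subtracting the fixed part leaves 4.015e+07 for the exhaust stack, i.e. 76.04 dB(A).
Required insertion loss = 81.4 − 76.04 = 5.36 dB.

5 dB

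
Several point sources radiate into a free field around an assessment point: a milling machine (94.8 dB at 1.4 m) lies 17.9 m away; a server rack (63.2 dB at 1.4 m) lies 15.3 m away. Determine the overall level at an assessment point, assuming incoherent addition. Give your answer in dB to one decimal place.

First find each source's level at the receiver (point-source: −20·log₁₀(r/r_ref)), then combine on an intensity basis.
milling machine: 94.8 − 20·log₁₀(17.9/1.4) = 94.8 − 22.13 = 72.67 dB.
server rack: 63.2 − 20·log₁₀(15.3/1.4) = 63.2 − 20.77 = 42.43 dB.
Σ 10^(L/10) = 1.849e+07 → L_total = 10·log₁₀(1.849e+07) = 72.67 dB.

72.7 dB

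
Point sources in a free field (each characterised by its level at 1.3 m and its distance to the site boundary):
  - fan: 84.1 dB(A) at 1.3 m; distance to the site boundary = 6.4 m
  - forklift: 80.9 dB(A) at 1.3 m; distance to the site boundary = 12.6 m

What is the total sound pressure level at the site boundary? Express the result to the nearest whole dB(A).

Propagate each source to the receiver with L = L_ref − 20·log₁₀(r/r_ref), then add intensities.
fan: 84.1 − 20·log₁₀(6.4/1.3) = 84.1 − 13.84 = 70.26 dB(A).
forklift: 80.9 − 20·log₁₀(12.6/1.3) = 80.9 − 19.73 = 61.17 dB(A).
Σ 10^(L/10) = 1.192e+07 → L_total = 10·log₁₀(1.192e+07) = 70.76 dB(A).

71 dB(A)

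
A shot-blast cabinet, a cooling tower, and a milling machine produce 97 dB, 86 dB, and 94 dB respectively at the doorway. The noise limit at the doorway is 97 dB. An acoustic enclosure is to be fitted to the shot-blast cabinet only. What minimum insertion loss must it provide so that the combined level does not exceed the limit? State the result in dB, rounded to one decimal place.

Everything except the shot-blast cabinet sums to 10^(86/10) + 10^(94/10) = 2.910e+09 in linear terms, 94.64 dB.
The limit corresponds to 10^(97/10) = 5.012e+09; subtracting the fixed part leaves 2.102e+09 for the shot-blast cabinet, i.e. 93.23 dB.
So the shot-blast cabinet must be reduced from 97 to 93.23 dB: IL = 3.77 dB.

3.8 dB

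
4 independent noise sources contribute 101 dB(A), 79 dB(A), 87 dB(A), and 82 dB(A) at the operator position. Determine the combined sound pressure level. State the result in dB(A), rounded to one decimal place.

For uncorrelated sources the intensities add, so convert each level to linear form, sum, and take 10·log₁₀ of the total.
Σ 10^(L/10) = 10^(101/10) + 10^(79/10) + 10^(87/10) + 10^(82/10) = 1.333e+10.
L_total = 10·log₁₀(1.333e+10) = 101.25 dB(A).

101.2 dB(A)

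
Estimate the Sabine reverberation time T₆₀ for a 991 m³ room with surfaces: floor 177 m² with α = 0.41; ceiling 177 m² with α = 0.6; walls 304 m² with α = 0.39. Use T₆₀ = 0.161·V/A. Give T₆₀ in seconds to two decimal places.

A = Σ Sᵢαᵢ = 177·0.41 + 177·0.6 + 304·0.39 = 297.33 m².
T₆₀ = 0.161 × 991 / 297.33 = 0.537 s.

0.54 s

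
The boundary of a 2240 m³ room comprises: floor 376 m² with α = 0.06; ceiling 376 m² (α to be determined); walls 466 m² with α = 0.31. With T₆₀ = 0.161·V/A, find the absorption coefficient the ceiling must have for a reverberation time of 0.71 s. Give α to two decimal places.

From T₆₀ = 0.161·V/A, the target T₆₀ = 0.71 s needs A = 0.161·2240/0.71 = 507.94 m².
Absorption from the other surfaces = 376·0.06 + 466·0.31 = 167.02 m², so the ceiling must supply 340.92 m² over 376 m².
α = 340.92/376 = 0.907.

0.91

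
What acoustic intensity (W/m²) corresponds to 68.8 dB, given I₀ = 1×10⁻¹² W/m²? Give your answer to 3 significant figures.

I = I₀·10^(L/10) = 10⁻¹² × 10^(68.8/10) = 10^(-5.120).

7.59e-06 W/m²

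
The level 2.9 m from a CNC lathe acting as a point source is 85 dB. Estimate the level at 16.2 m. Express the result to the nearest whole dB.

For a point source, L₂ = L₁ − 20·log₁₀(r₂/r₁).
L₂ = 85 − 20·log₁₀(16.2/2.9) = 85 − 14.942 = 70.06 dB.

70 dB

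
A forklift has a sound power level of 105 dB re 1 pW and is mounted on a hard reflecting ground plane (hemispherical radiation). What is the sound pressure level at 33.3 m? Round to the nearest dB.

67 dB

The power spreads over a hemisphere of area 2π·r², so L_p = L_w − 10·log₁₀(2π·r²).
2π·r² = 6967 m², 10·log₁₀ of that is 38.431 dB.
L_p = 105 − 38.431 = 66.57 dB.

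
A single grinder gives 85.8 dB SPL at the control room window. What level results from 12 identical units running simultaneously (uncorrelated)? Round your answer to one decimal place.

96.6 dB SPL

With 12 equal, uncorrelated contributions the intensity is 12× that of one unit, giving a rise of 10·log₁₀ 12.
L_total = 85.8 + 10·log₁₀(12) = 85.8 + 10.792 = 96.59 dB SPL.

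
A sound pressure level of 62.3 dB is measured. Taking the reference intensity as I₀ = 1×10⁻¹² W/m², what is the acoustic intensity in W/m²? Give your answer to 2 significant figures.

1.7e-06 W/m²

L = 10·log₁₀(I/I₀) ⇒ I = I₀·10^(L/10) = 10⁻¹² × 10^6.23.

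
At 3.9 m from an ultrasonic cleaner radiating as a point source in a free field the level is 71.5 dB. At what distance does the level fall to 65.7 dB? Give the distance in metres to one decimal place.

For a point source L₁ − L₂ = 20·log₁₀(r₂/r₁), so r₂ = r₁·10^((L₁−L₂)/20).
r₂ = 3.9·10^((71.5−65.7)/20) = 3.9·10^(5.8/20) = 7.60 m.

7.6 m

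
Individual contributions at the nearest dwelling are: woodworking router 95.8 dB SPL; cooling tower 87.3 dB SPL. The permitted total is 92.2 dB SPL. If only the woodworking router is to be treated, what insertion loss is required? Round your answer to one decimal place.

5.3 dB

The untreated sources together contribute 10^(87.3/10) = 5.370e+08, i.e. 87.30 dB SPL.
The limit corresponds to 10^(92.2/10) = 1.660e+09; subtracting the fixed part leaves 1.123e+09 for the woodworking router, i.e. 90.50 dB SPL.
Required insertion loss = 95.8 − 90.50 = 5.30 dB.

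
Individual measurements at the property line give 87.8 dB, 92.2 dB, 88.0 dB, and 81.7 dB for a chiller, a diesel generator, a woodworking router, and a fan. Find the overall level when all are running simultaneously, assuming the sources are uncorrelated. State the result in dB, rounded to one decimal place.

94.8 dB

For uncorrelated sources the intensities add, so convert each level to linear form, sum, and take 10·log₁₀ of the total.
Σ 10^(L/10) = 10^(87.8/10) + 10^(92.2/10) + 10^(88.0/10) + 10^(81.7/10) = 3.041e+09.
L_total = 10·log₁₀(3.041e+09) = 94.83 dB.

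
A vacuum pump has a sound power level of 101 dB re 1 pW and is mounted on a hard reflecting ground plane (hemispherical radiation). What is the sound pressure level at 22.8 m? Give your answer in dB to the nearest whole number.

66 dB

The power spreads over a hemisphere of area 2π·r², so L_p = L_w − 10·log₁₀(2π·r²).
2π·r² = 3266 m², 10·log₁₀ of that is 35.140 dB.
L_p = 101 − 35.140 = 65.86 dB.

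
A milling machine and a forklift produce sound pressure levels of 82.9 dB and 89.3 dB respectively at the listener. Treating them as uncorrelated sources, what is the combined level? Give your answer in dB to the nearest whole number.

90 dB

Incoherent sources combine by intensity addition: L_total = 10·log₁₀(Σ 10^(L_i/10)).
Σ 10^(L/10) = 10^(82.9/10) + 10^(89.3/10) = 1.046e+09.
L_total = 10·log₁₀(1.046e+09) = 90.20 dB.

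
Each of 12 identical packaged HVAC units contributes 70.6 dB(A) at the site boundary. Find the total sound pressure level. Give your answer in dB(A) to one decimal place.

N identical incoherent sources raise the level by 10·log₁₀ N.
L_total = 70.6 + 10·log₁₀(12) = 70.6 + 10.792 = 81.39 dB(A).

81.4 dB(A)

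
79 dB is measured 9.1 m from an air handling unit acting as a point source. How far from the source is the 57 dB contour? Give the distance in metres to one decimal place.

The 22.0 dB drop corresponds to a distance ratio of 10^(22.0/20) for a point source.
r₂ = 9.1·10^((79−57)/20) = 9.1·10^(22.0/20) = 114.56 m.

114.6 m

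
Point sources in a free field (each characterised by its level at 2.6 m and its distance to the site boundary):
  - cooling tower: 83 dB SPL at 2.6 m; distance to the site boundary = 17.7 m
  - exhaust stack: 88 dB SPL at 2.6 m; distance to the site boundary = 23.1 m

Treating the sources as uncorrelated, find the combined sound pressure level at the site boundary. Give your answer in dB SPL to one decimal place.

70.9 dB SPL

Apply inverse-square spreading to bring every level to the receiver, then sum 10^(L/10).
cooling tower: 83 − 20·log₁₀(17.7/2.6) = 83 − 16.66 = 66.34 dB SPL.
exhaust stack: 88 − 20·log₁₀(23.1/2.6) = 88 − 18.97 = 69.03 dB SPL.
Σ 10^(L/10) = 1.230e+07 → L_total = 10·log₁₀(1.230e+07) = 70.90 dB SPL.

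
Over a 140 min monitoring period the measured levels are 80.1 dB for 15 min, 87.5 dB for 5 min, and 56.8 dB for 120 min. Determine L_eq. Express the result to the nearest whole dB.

Weight each interval's intensity by its duration and average over T = 140 min:
Σ tᵢ·10^(Lᵢ/10) = 15·10^(80.1/10) + 5·10^(87.5/10) + 120·10^(56.8/10) = 4.404e+09.
L_eq = 10·log₁₀(4.404e+09/140) = 74.98 dB.

75 dB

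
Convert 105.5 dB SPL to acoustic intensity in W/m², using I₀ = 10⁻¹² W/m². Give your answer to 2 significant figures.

I = I₀·10^(L/10) = 10⁻¹² × 10^(105.5/10) = 10^(-1.450).

0.035 W/m²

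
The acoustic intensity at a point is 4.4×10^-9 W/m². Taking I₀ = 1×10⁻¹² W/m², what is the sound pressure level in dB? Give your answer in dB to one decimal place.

36.4 dB

Dividing by I₀ shifts the exponent by 12: I/I₀ = 4.4×10^3.
L = 10·(0.6435 + 3) = 36.43 dB.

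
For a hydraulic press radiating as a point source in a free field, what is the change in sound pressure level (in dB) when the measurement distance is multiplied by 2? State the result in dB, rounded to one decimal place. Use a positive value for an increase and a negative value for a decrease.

With spherical spreading the level changes by −20·log₁₀(r₂/r₁).
ΔL = −20·log₁₀(2) = -6.02 dB.

-6.0 dB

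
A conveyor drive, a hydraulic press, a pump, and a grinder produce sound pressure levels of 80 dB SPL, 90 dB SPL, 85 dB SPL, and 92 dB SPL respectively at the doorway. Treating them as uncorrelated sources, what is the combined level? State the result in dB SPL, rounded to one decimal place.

94.8 dB SPL

For uncorrelated sources the intensities add, so convert each level to linear form, sum, and take 10·log₁₀ of the total.
Σ 10^(L/10) = 10^(80/10) + 10^(90/10) + 10^(85/10) + 10^(92/10) = 3.001e+09.
L_total = 10·log₁₀(3.001e+09) = 94.77 dB SPL.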